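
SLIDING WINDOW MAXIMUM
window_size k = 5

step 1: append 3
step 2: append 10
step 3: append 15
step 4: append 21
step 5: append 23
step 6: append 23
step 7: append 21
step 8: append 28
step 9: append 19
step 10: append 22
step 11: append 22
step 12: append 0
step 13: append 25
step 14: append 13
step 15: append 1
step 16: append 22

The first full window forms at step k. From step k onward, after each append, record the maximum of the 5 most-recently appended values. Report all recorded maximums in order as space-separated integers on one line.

Answer: 23 23 23 28 28 28 28 28 25 25 25 25

Derivation:
step 1: append 3 -> window=[3] (not full yet)
step 2: append 10 -> window=[3, 10] (not full yet)
step 3: append 15 -> window=[3, 10, 15] (not full yet)
step 4: append 21 -> window=[3, 10, 15, 21] (not full yet)
step 5: append 23 -> window=[3, 10, 15, 21, 23] -> max=23
step 6: append 23 -> window=[10, 15, 21, 23, 23] -> max=23
step 7: append 21 -> window=[15, 21, 23, 23, 21] -> max=23
step 8: append 28 -> window=[21, 23, 23, 21, 28] -> max=28
step 9: append 19 -> window=[23, 23, 21, 28, 19] -> max=28
step 10: append 22 -> window=[23, 21, 28, 19, 22] -> max=28
step 11: append 22 -> window=[21, 28, 19, 22, 22] -> max=28
step 12: append 0 -> window=[28, 19, 22, 22, 0] -> max=28
step 13: append 25 -> window=[19, 22, 22, 0, 25] -> max=25
step 14: append 13 -> window=[22, 22, 0, 25, 13] -> max=25
step 15: append 1 -> window=[22, 0, 25, 13, 1] -> max=25
step 16: append 22 -> window=[0, 25, 13, 1, 22] -> max=25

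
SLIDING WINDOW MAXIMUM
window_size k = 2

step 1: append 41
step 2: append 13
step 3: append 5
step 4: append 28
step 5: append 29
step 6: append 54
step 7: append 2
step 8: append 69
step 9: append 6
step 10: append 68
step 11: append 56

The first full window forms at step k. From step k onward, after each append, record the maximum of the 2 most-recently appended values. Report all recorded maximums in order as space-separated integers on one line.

Answer: 41 13 28 29 54 54 69 69 68 68

Derivation:
step 1: append 41 -> window=[41] (not full yet)
step 2: append 13 -> window=[41, 13] -> max=41
step 3: append 5 -> window=[13, 5] -> max=13
step 4: append 28 -> window=[5, 28] -> max=28
step 5: append 29 -> window=[28, 29] -> max=29
step 6: append 54 -> window=[29, 54] -> max=54
step 7: append 2 -> window=[54, 2] -> max=54
step 8: append 69 -> window=[2, 69] -> max=69
step 9: append 6 -> window=[69, 6] -> max=69
step 10: append 68 -> window=[6, 68] -> max=68
step 11: append 56 -> window=[68, 56] -> max=68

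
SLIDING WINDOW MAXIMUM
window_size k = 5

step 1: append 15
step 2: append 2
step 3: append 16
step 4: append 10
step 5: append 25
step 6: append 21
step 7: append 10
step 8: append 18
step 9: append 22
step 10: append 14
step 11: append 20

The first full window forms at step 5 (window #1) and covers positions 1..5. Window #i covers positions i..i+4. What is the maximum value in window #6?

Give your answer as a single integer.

step 1: append 15 -> window=[15] (not full yet)
step 2: append 2 -> window=[15, 2] (not full yet)
step 3: append 16 -> window=[15, 2, 16] (not full yet)
step 4: append 10 -> window=[15, 2, 16, 10] (not full yet)
step 5: append 25 -> window=[15, 2, 16, 10, 25] -> max=25
step 6: append 21 -> window=[2, 16, 10, 25, 21] -> max=25
step 7: append 10 -> window=[16, 10, 25, 21, 10] -> max=25
step 8: append 18 -> window=[10, 25, 21, 10, 18] -> max=25
step 9: append 22 -> window=[25, 21, 10, 18, 22] -> max=25
step 10: append 14 -> window=[21, 10, 18, 22, 14] -> max=22
Window #6 max = 22

Answer: 22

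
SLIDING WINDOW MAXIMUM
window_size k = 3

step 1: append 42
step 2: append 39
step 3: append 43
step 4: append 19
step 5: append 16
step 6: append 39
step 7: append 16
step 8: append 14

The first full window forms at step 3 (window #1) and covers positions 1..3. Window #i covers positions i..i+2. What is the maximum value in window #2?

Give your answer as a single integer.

Answer: 43

Derivation:
step 1: append 42 -> window=[42] (not full yet)
step 2: append 39 -> window=[42, 39] (not full yet)
step 3: append 43 -> window=[42, 39, 43] -> max=43
step 4: append 19 -> window=[39, 43, 19] -> max=43
Window #2 max = 43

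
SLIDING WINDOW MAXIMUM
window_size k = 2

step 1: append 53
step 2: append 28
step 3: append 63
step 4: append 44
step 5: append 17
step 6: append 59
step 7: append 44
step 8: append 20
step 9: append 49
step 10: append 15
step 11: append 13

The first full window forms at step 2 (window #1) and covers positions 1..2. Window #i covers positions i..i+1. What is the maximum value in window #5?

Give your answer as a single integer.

Answer: 59

Derivation:
step 1: append 53 -> window=[53] (not full yet)
step 2: append 28 -> window=[53, 28] -> max=53
step 3: append 63 -> window=[28, 63] -> max=63
step 4: append 44 -> window=[63, 44] -> max=63
step 5: append 17 -> window=[44, 17] -> max=44
step 6: append 59 -> window=[17, 59] -> max=59
Window #5 max = 59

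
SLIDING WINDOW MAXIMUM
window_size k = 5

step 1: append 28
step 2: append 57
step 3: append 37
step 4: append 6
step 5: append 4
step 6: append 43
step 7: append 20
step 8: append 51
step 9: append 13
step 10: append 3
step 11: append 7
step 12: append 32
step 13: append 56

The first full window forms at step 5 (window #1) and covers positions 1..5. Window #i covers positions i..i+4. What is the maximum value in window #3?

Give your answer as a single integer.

Answer: 43

Derivation:
step 1: append 28 -> window=[28] (not full yet)
step 2: append 57 -> window=[28, 57] (not full yet)
step 3: append 37 -> window=[28, 57, 37] (not full yet)
step 4: append 6 -> window=[28, 57, 37, 6] (not full yet)
step 5: append 4 -> window=[28, 57, 37, 6, 4] -> max=57
step 6: append 43 -> window=[57, 37, 6, 4, 43] -> max=57
step 7: append 20 -> window=[37, 6, 4, 43, 20] -> max=43
Window #3 max = 43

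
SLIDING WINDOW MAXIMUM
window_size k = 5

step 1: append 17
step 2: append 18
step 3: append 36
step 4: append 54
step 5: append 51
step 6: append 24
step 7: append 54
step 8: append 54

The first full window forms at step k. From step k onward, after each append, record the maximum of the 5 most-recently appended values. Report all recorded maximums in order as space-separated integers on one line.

Answer: 54 54 54 54

Derivation:
step 1: append 17 -> window=[17] (not full yet)
step 2: append 18 -> window=[17, 18] (not full yet)
step 3: append 36 -> window=[17, 18, 36] (not full yet)
step 4: append 54 -> window=[17, 18, 36, 54] (not full yet)
step 5: append 51 -> window=[17, 18, 36, 54, 51] -> max=54
step 6: append 24 -> window=[18, 36, 54, 51, 24] -> max=54
step 7: append 54 -> window=[36, 54, 51, 24, 54] -> max=54
step 8: append 54 -> window=[54, 51, 24, 54, 54] -> max=54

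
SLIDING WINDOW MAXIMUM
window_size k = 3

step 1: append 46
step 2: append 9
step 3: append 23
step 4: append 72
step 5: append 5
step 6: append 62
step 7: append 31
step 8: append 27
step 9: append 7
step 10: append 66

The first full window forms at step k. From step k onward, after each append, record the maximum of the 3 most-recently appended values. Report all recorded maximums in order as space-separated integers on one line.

step 1: append 46 -> window=[46] (not full yet)
step 2: append 9 -> window=[46, 9] (not full yet)
step 3: append 23 -> window=[46, 9, 23] -> max=46
step 4: append 72 -> window=[9, 23, 72] -> max=72
step 5: append 5 -> window=[23, 72, 5] -> max=72
step 6: append 62 -> window=[72, 5, 62] -> max=72
step 7: append 31 -> window=[5, 62, 31] -> max=62
step 8: append 27 -> window=[62, 31, 27] -> max=62
step 9: append 7 -> window=[31, 27, 7] -> max=31
step 10: append 66 -> window=[27, 7, 66] -> max=66

Answer: 46 72 72 72 62 62 31 66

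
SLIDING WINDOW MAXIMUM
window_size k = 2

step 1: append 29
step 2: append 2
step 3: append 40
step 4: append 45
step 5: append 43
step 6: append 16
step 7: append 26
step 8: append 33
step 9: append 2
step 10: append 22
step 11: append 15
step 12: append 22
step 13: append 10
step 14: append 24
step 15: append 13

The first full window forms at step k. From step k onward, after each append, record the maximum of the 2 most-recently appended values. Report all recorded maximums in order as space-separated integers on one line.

Answer: 29 40 45 45 43 26 33 33 22 22 22 22 24 24

Derivation:
step 1: append 29 -> window=[29] (not full yet)
step 2: append 2 -> window=[29, 2] -> max=29
step 3: append 40 -> window=[2, 40] -> max=40
step 4: append 45 -> window=[40, 45] -> max=45
step 5: append 43 -> window=[45, 43] -> max=45
step 6: append 16 -> window=[43, 16] -> max=43
step 7: append 26 -> window=[16, 26] -> max=26
step 8: append 33 -> window=[26, 33] -> max=33
step 9: append 2 -> window=[33, 2] -> max=33
step 10: append 22 -> window=[2, 22] -> max=22
step 11: append 15 -> window=[22, 15] -> max=22
step 12: append 22 -> window=[15, 22] -> max=22
step 13: append 10 -> window=[22, 10] -> max=22
step 14: append 24 -> window=[10, 24] -> max=24
step 15: append 13 -> window=[24, 13] -> max=24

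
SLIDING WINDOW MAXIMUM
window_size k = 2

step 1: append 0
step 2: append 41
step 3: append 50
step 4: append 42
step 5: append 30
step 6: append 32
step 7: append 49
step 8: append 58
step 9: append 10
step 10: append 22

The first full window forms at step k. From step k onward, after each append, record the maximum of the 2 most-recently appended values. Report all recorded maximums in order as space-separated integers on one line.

step 1: append 0 -> window=[0] (not full yet)
step 2: append 41 -> window=[0, 41] -> max=41
step 3: append 50 -> window=[41, 50] -> max=50
step 4: append 42 -> window=[50, 42] -> max=50
step 5: append 30 -> window=[42, 30] -> max=42
step 6: append 32 -> window=[30, 32] -> max=32
step 7: append 49 -> window=[32, 49] -> max=49
step 8: append 58 -> window=[49, 58] -> max=58
step 9: append 10 -> window=[58, 10] -> max=58
step 10: append 22 -> window=[10, 22] -> max=22

Answer: 41 50 50 42 32 49 58 58 22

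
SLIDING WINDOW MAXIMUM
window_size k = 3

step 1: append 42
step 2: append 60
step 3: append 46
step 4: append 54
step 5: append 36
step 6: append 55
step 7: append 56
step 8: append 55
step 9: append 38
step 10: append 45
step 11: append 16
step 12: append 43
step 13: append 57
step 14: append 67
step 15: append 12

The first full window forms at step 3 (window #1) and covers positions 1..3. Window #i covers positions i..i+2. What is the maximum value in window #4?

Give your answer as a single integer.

Answer: 55

Derivation:
step 1: append 42 -> window=[42] (not full yet)
step 2: append 60 -> window=[42, 60] (not full yet)
step 3: append 46 -> window=[42, 60, 46] -> max=60
step 4: append 54 -> window=[60, 46, 54] -> max=60
step 5: append 36 -> window=[46, 54, 36] -> max=54
step 6: append 55 -> window=[54, 36, 55] -> max=55
Window #4 max = 55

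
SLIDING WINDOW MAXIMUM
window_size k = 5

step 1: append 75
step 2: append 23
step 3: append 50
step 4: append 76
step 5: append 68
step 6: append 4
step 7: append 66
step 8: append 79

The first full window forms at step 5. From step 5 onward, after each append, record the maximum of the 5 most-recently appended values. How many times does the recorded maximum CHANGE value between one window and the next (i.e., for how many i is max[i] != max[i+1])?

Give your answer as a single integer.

Answer: 1

Derivation:
step 1: append 75 -> window=[75] (not full yet)
step 2: append 23 -> window=[75, 23] (not full yet)
step 3: append 50 -> window=[75, 23, 50] (not full yet)
step 4: append 76 -> window=[75, 23, 50, 76] (not full yet)
step 5: append 68 -> window=[75, 23, 50, 76, 68] -> max=76
step 6: append 4 -> window=[23, 50, 76, 68, 4] -> max=76
step 7: append 66 -> window=[50, 76, 68, 4, 66] -> max=76
step 8: append 79 -> window=[76, 68, 4, 66, 79] -> max=79
Recorded maximums: 76 76 76 79
Changes between consecutive maximums: 1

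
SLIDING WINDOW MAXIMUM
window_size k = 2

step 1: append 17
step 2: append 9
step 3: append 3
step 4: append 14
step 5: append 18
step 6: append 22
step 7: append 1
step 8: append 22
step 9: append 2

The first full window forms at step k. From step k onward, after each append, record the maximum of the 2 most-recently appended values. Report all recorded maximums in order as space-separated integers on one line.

Answer: 17 9 14 18 22 22 22 22

Derivation:
step 1: append 17 -> window=[17] (not full yet)
step 2: append 9 -> window=[17, 9] -> max=17
step 3: append 3 -> window=[9, 3] -> max=9
step 4: append 14 -> window=[3, 14] -> max=14
step 5: append 18 -> window=[14, 18] -> max=18
step 6: append 22 -> window=[18, 22] -> max=22
step 7: append 1 -> window=[22, 1] -> max=22
step 8: append 22 -> window=[1, 22] -> max=22
step 9: append 2 -> window=[22, 2] -> max=22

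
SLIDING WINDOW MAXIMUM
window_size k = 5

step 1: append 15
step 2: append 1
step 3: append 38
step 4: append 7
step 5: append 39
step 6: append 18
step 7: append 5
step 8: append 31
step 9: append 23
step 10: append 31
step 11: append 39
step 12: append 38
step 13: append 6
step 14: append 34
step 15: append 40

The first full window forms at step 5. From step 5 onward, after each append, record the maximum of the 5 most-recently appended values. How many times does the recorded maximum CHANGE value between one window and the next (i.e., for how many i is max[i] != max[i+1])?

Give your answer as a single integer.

step 1: append 15 -> window=[15] (not full yet)
step 2: append 1 -> window=[15, 1] (not full yet)
step 3: append 38 -> window=[15, 1, 38] (not full yet)
step 4: append 7 -> window=[15, 1, 38, 7] (not full yet)
step 5: append 39 -> window=[15, 1, 38, 7, 39] -> max=39
step 6: append 18 -> window=[1, 38, 7, 39, 18] -> max=39
step 7: append 5 -> window=[38, 7, 39, 18, 5] -> max=39
step 8: append 31 -> window=[7, 39, 18, 5, 31] -> max=39
step 9: append 23 -> window=[39, 18, 5, 31, 23] -> max=39
step 10: append 31 -> window=[18, 5, 31, 23, 31] -> max=31
step 11: append 39 -> window=[5, 31, 23, 31, 39] -> max=39
step 12: append 38 -> window=[31, 23, 31, 39, 38] -> max=39
step 13: append 6 -> window=[23, 31, 39, 38, 6] -> max=39
step 14: append 34 -> window=[31, 39, 38, 6, 34] -> max=39
step 15: append 40 -> window=[39, 38, 6, 34, 40] -> max=40
Recorded maximums: 39 39 39 39 39 31 39 39 39 39 40
Changes between consecutive maximums: 3

Answer: 3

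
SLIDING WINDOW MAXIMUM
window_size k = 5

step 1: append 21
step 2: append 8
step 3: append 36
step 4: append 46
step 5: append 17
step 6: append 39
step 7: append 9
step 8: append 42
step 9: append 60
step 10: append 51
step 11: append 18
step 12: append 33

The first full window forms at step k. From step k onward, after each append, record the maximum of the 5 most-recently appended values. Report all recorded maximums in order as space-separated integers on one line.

Answer: 46 46 46 46 60 60 60 60

Derivation:
step 1: append 21 -> window=[21] (not full yet)
step 2: append 8 -> window=[21, 8] (not full yet)
step 3: append 36 -> window=[21, 8, 36] (not full yet)
step 4: append 46 -> window=[21, 8, 36, 46] (not full yet)
step 5: append 17 -> window=[21, 8, 36, 46, 17] -> max=46
step 6: append 39 -> window=[8, 36, 46, 17, 39] -> max=46
step 7: append 9 -> window=[36, 46, 17, 39, 9] -> max=46
step 8: append 42 -> window=[46, 17, 39, 9, 42] -> max=46
step 9: append 60 -> window=[17, 39, 9, 42, 60] -> max=60
step 10: append 51 -> window=[39, 9, 42, 60, 51] -> max=60
step 11: append 18 -> window=[9, 42, 60, 51, 18] -> max=60
step 12: append 33 -> window=[42, 60, 51, 18, 33] -> max=60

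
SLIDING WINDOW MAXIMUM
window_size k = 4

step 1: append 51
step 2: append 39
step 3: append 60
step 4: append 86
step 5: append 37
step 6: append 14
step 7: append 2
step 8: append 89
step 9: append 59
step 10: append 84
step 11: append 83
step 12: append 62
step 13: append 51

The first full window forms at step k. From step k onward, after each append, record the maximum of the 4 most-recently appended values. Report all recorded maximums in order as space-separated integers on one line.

Answer: 86 86 86 86 89 89 89 89 84 84

Derivation:
step 1: append 51 -> window=[51] (not full yet)
step 2: append 39 -> window=[51, 39] (not full yet)
step 3: append 60 -> window=[51, 39, 60] (not full yet)
step 4: append 86 -> window=[51, 39, 60, 86] -> max=86
step 5: append 37 -> window=[39, 60, 86, 37] -> max=86
step 6: append 14 -> window=[60, 86, 37, 14] -> max=86
step 7: append 2 -> window=[86, 37, 14, 2] -> max=86
step 8: append 89 -> window=[37, 14, 2, 89] -> max=89
step 9: append 59 -> window=[14, 2, 89, 59] -> max=89
step 10: append 84 -> window=[2, 89, 59, 84] -> max=89
step 11: append 83 -> window=[89, 59, 84, 83] -> max=89
step 12: append 62 -> window=[59, 84, 83, 62] -> max=84
step 13: append 51 -> window=[84, 83, 62, 51] -> max=84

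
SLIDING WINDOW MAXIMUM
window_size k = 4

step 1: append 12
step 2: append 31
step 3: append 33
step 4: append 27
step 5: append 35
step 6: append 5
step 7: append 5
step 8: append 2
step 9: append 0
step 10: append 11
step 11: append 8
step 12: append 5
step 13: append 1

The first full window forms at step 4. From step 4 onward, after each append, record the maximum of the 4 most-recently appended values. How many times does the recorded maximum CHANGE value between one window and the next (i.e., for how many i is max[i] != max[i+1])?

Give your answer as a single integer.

Answer: 3

Derivation:
step 1: append 12 -> window=[12] (not full yet)
step 2: append 31 -> window=[12, 31] (not full yet)
step 3: append 33 -> window=[12, 31, 33] (not full yet)
step 4: append 27 -> window=[12, 31, 33, 27] -> max=33
step 5: append 35 -> window=[31, 33, 27, 35] -> max=35
step 6: append 5 -> window=[33, 27, 35, 5] -> max=35
step 7: append 5 -> window=[27, 35, 5, 5] -> max=35
step 8: append 2 -> window=[35, 5, 5, 2] -> max=35
step 9: append 0 -> window=[5, 5, 2, 0] -> max=5
step 10: append 11 -> window=[5, 2, 0, 11] -> max=11
step 11: append 8 -> window=[2, 0, 11, 8] -> max=11
step 12: append 5 -> window=[0, 11, 8, 5] -> max=11
step 13: append 1 -> window=[11, 8, 5, 1] -> max=11
Recorded maximums: 33 35 35 35 35 5 11 11 11 11
Changes between consecutive maximums: 3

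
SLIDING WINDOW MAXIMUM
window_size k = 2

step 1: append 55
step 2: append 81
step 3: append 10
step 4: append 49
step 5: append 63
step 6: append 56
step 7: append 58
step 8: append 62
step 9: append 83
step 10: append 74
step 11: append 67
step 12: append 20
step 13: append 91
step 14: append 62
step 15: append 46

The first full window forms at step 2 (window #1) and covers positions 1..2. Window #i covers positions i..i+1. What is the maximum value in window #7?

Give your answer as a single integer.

step 1: append 55 -> window=[55] (not full yet)
step 2: append 81 -> window=[55, 81] -> max=81
step 3: append 10 -> window=[81, 10] -> max=81
step 4: append 49 -> window=[10, 49] -> max=49
step 5: append 63 -> window=[49, 63] -> max=63
step 6: append 56 -> window=[63, 56] -> max=63
step 7: append 58 -> window=[56, 58] -> max=58
step 8: append 62 -> window=[58, 62] -> max=62
Window #7 max = 62

Answer: 62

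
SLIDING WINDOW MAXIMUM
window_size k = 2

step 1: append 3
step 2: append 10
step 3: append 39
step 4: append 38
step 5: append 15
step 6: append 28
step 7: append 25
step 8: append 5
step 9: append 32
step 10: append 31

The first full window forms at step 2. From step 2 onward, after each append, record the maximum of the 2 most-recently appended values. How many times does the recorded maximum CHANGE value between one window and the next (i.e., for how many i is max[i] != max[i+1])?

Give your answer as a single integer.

step 1: append 3 -> window=[3] (not full yet)
step 2: append 10 -> window=[3, 10] -> max=10
step 3: append 39 -> window=[10, 39] -> max=39
step 4: append 38 -> window=[39, 38] -> max=39
step 5: append 15 -> window=[38, 15] -> max=38
step 6: append 28 -> window=[15, 28] -> max=28
step 7: append 25 -> window=[28, 25] -> max=28
step 8: append 5 -> window=[25, 5] -> max=25
step 9: append 32 -> window=[5, 32] -> max=32
step 10: append 31 -> window=[32, 31] -> max=32
Recorded maximums: 10 39 39 38 28 28 25 32 32
Changes between consecutive maximums: 5

Answer: 5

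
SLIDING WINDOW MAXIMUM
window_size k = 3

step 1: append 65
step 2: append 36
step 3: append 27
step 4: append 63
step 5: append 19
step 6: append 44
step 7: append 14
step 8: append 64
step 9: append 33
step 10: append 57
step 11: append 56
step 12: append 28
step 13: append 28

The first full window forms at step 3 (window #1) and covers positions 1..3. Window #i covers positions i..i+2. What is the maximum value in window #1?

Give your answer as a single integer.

Answer: 65

Derivation:
step 1: append 65 -> window=[65] (not full yet)
step 2: append 36 -> window=[65, 36] (not full yet)
step 3: append 27 -> window=[65, 36, 27] -> max=65
Window #1 max = 65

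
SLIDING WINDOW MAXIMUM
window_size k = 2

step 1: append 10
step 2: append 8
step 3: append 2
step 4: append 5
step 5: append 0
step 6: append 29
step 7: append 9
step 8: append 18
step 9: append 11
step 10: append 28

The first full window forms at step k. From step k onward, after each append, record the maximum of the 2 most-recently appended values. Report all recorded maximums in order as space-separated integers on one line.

Answer: 10 8 5 5 29 29 18 18 28

Derivation:
step 1: append 10 -> window=[10] (not full yet)
step 2: append 8 -> window=[10, 8] -> max=10
step 3: append 2 -> window=[8, 2] -> max=8
step 4: append 5 -> window=[2, 5] -> max=5
step 5: append 0 -> window=[5, 0] -> max=5
step 6: append 29 -> window=[0, 29] -> max=29
step 7: append 9 -> window=[29, 9] -> max=29
step 8: append 18 -> window=[9, 18] -> max=18
step 9: append 11 -> window=[18, 11] -> max=18
step 10: append 28 -> window=[11, 28] -> max=28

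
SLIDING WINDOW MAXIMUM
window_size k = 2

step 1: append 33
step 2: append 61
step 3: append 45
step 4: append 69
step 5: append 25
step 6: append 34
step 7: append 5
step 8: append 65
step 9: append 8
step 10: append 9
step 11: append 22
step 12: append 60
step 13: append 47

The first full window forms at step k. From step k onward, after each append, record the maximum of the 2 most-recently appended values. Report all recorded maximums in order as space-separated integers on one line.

Answer: 61 61 69 69 34 34 65 65 9 22 60 60

Derivation:
step 1: append 33 -> window=[33] (not full yet)
step 2: append 61 -> window=[33, 61] -> max=61
step 3: append 45 -> window=[61, 45] -> max=61
step 4: append 69 -> window=[45, 69] -> max=69
step 5: append 25 -> window=[69, 25] -> max=69
step 6: append 34 -> window=[25, 34] -> max=34
step 7: append 5 -> window=[34, 5] -> max=34
step 8: append 65 -> window=[5, 65] -> max=65
step 9: append 8 -> window=[65, 8] -> max=65
step 10: append 9 -> window=[8, 9] -> max=9
step 11: append 22 -> window=[9, 22] -> max=22
step 12: append 60 -> window=[22, 60] -> max=60
step 13: append 47 -> window=[60, 47] -> max=60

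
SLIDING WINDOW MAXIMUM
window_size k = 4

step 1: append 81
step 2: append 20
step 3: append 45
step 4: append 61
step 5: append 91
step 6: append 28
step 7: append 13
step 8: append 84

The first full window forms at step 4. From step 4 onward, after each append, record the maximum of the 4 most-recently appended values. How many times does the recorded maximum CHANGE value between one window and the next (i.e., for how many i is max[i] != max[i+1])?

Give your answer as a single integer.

Answer: 1

Derivation:
step 1: append 81 -> window=[81] (not full yet)
step 2: append 20 -> window=[81, 20] (not full yet)
step 3: append 45 -> window=[81, 20, 45] (not full yet)
step 4: append 61 -> window=[81, 20, 45, 61] -> max=81
step 5: append 91 -> window=[20, 45, 61, 91] -> max=91
step 6: append 28 -> window=[45, 61, 91, 28] -> max=91
step 7: append 13 -> window=[61, 91, 28, 13] -> max=91
step 8: append 84 -> window=[91, 28, 13, 84] -> max=91
Recorded maximums: 81 91 91 91 91
Changes between consecutive maximums: 1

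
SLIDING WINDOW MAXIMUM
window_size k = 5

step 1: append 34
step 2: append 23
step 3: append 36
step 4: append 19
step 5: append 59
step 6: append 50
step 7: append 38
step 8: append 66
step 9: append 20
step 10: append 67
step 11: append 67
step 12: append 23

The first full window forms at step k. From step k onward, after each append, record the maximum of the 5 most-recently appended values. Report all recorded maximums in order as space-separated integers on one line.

step 1: append 34 -> window=[34] (not full yet)
step 2: append 23 -> window=[34, 23] (not full yet)
step 3: append 36 -> window=[34, 23, 36] (not full yet)
step 4: append 19 -> window=[34, 23, 36, 19] (not full yet)
step 5: append 59 -> window=[34, 23, 36, 19, 59] -> max=59
step 6: append 50 -> window=[23, 36, 19, 59, 50] -> max=59
step 7: append 38 -> window=[36, 19, 59, 50, 38] -> max=59
step 8: append 66 -> window=[19, 59, 50, 38, 66] -> max=66
step 9: append 20 -> window=[59, 50, 38, 66, 20] -> max=66
step 10: append 67 -> window=[50, 38, 66, 20, 67] -> max=67
step 11: append 67 -> window=[38, 66, 20, 67, 67] -> max=67
step 12: append 23 -> window=[66, 20, 67, 67, 23] -> max=67

Answer: 59 59 59 66 66 67 67 67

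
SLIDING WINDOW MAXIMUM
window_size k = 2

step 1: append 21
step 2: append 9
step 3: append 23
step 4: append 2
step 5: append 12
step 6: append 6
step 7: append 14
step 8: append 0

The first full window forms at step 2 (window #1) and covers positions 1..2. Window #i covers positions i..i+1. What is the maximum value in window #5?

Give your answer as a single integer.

Answer: 12

Derivation:
step 1: append 21 -> window=[21] (not full yet)
step 2: append 9 -> window=[21, 9] -> max=21
step 3: append 23 -> window=[9, 23] -> max=23
step 4: append 2 -> window=[23, 2] -> max=23
step 5: append 12 -> window=[2, 12] -> max=12
step 6: append 6 -> window=[12, 6] -> max=12
Window #5 max = 12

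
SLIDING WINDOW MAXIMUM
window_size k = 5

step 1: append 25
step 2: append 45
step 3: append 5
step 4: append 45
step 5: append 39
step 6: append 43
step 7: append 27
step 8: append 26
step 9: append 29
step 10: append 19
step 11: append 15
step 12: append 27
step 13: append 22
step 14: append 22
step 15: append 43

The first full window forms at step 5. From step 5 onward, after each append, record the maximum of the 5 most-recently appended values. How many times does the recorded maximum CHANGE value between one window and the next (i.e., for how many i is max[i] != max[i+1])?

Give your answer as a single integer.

Answer: 4

Derivation:
step 1: append 25 -> window=[25] (not full yet)
step 2: append 45 -> window=[25, 45] (not full yet)
step 3: append 5 -> window=[25, 45, 5] (not full yet)
step 4: append 45 -> window=[25, 45, 5, 45] (not full yet)
step 5: append 39 -> window=[25, 45, 5, 45, 39] -> max=45
step 6: append 43 -> window=[45, 5, 45, 39, 43] -> max=45
step 7: append 27 -> window=[5, 45, 39, 43, 27] -> max=45
step 8: append 26 -> window=[45, 39, 43, 27, 26] -> max=45
step 9: append 29 -> window=[39, 43, 27, 26, 29] -> max=43
step 10: append 19 -> window=[43, 27, 26, 29, 19] -> max=43
step 11: append 15 -> window=[27, 26, 29, 19, 15] -> max=29
step 12: append 27 -> window=[26, 29, 19, 15, 27] -> max=29
step 13: append 22 -> window=[29, 19, 15, 27, 22] -> max=29
step 14: append 22 -> window=[19, 15, 27, 22, 22] -> max=27
step 15: append 43 -> window=[15, 27, 22, 22, 43] -> max=43
Recorded maximums: 45 45 45 45 43 43 29 29 29 27 43
Changes between consecutive maximums: 4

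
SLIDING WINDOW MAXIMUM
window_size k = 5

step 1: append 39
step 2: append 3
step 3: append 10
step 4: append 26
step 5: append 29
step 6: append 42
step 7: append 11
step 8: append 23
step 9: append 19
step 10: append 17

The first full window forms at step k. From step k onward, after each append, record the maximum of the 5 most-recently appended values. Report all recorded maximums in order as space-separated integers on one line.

Answer: 39 42 42 42 42 42

Derivation:
step 1: append 39 -> window=[39] (not full yet)
step 2: append 3 -> window=[39, 3] (not full yet)
step 3: append 10 -> window=[39, 3, 10] (not full yet)
step 4: append 26 -> window=[39, 3, 10, 26] (not full yet)
step 5: append 29 -> window=[39, 3, 10, 26, 29] -> max=39
step 6: append 42 -> window=[3, 10, 26, 29, 42] -> max=42
step 7: append 11 -> window=[10, 26, 29, 42, 11] -> max=42
step 8: append 23 -> window=[26, 29, 42, 11, 23] -> max=42
step 9: append 19 -> window=[29, 42, 11, 23, 19] -> max=42
step 10: append 17 -> window=[42, 11, 23, 19, 17] -> max=42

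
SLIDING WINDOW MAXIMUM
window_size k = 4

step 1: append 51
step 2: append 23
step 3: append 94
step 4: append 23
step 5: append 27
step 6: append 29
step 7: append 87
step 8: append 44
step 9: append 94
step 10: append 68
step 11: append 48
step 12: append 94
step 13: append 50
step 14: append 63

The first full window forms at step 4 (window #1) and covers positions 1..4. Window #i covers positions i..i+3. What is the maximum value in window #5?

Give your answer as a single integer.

step 1: append 51 -> window=[51] (not full yet)
step 2: append 23 -> window=[51, 23] (not full yet)
step 3: append 94 -> window=[51, 23, 94] (not full yet)
step 4: append 23 -> window=[51, 23, 94, 23] -> max=94
step 5: append 27 -> window=[23, 94, 23, 27] -> max=94
step 6: append 29 -> window=[94, 23, 27, 29] -> max=94
step 7: append 87 -> window=[23, 27, 29, 87] -> max=87
step 8: append 44 -> window=[27, 29, 87, 44] -> max=87
Window #5 max = 87

Answer: 87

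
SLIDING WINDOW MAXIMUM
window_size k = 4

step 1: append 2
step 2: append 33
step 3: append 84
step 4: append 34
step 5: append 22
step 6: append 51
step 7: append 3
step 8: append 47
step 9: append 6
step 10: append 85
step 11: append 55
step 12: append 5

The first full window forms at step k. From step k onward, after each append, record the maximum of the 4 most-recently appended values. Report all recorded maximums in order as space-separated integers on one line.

step 1: append 2 -> window=[2] (not full yet)
step 2: append 33 -> window=[2, 33] (not full yet)
step 3: append 84 -> window=[2, 33, 84] (not full yet)
step 4: append 34 -> window=[2, 33, 84, 34] -> max=84
step 5: append 22 -> window=[33, 84, 34, 22] -> max=84
step 6: append 51 -> window=[84, 34, 22, 51] -> max=84
step 7: append 3 -> window=[34, 22, 51, 3] -> max=51
step 8: append 47 -> window=[22, 51, 3, 47] -> max=51
step 9: append 6 -> window=[51, 3, 47, 6] -> max=51
step 10: append 85 -> window=[3, 47, 6, 85] -> max=85
step 11: append 55 -> window=[47, 6, 85, 55] -> max=85
step 12: append 5 -> window=[6, 85, 55, 5] -> max=85

Answer: 84 84 84 51 51 51 85 85 85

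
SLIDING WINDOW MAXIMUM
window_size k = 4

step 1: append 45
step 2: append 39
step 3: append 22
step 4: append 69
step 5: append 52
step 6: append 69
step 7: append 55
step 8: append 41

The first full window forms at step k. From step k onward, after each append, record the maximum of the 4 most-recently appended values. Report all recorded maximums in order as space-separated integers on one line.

step 1: append 45 -> window=[45] (not full yet)
step 2: append 39 -> window=[45, 39] (not full yet)
step 3: append 22 -> window=[45, 39, 22] (not full yet)
step 4: append 69 -> window=[45, 39, 22, 69] -> max=69
step 5: append 52 -> window=[39, 22, 69, 52] -> max=69
step 6: append 69 -> window=[22, 69, 52, 69] -> max=69
step 7: append 55 -> window=[69, 52, 69, 55] -> max=69
step 8: append 41 -> window=[52, 69, 55, 41] -> max=69

Answer: 69 69 69 69 69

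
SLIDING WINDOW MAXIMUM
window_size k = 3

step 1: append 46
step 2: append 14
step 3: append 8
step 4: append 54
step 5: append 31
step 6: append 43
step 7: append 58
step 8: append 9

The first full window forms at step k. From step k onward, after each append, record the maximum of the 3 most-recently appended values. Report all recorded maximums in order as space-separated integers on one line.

step 1: append 46 -> window=[46] (not full yet)
step 2: append 14 -> window=[46, 14] (not full yet)
step 3: append 8 -> window=[46, 14, 8] -> max=46
step 4: append 54 -> window=[14, 8, 54] -> max=54
step 5: append 31 -> window=[8, 54, 31] -> max=54
step 6: append 43 -> window=[54, 31, 43] -> max=54
step 7: append 58 -> window=[31, 43, 58] -> max=58
step 8: append 9 -> window=[43, 58, 9] -> max=58

Answer: 46 54 54 54 58 58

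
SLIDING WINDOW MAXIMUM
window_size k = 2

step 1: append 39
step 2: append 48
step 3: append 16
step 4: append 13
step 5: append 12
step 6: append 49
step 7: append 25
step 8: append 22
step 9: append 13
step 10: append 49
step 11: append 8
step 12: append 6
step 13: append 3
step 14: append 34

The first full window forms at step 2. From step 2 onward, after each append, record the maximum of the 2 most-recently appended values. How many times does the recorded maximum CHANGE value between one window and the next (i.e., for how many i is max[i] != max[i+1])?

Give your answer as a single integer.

step 1: append 39 -> window=[39] (not full yet)
step 2: append 48 -> window=[39, 48] -> max=48
step 3: append 16 -> window=[48, 16] -> max=48
step 4: append 13 -> window=[16, 13] -> max=16
step 5: append 12 -> window=[13, 12] -> max=13
step 6: append 49 -> window=[12, 49] -> max=49
step 7: append 25 -> window=[49, 25] -> max=49
step 8: append 22 -> window=[25, 22] -> max=25
step 9: append 13 -> window=[22, 13] -> max=22
step 10: append 49 -> window=[13, 49] -> max=49
step 11: append 8 -> window=[49, 8] -> max=49
step 12: append 6 -> window=[8, 6] -> max=8
step 13: append 3 -> window=[6, 3] -> max=6
step 14: append 34 -> window=[3, 34] -> max=34
Recorded maximums: 48 48 16 13 49 49 25 22 49 49 8 6 34
Changes between consecutive maximums: 9

Answer: 9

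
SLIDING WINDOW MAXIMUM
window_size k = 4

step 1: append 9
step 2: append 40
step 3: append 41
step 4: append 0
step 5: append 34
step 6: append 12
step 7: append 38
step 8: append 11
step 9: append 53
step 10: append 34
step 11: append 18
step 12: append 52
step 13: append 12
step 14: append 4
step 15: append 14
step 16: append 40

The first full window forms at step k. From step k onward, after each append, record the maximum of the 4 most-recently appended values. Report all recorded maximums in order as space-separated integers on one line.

Answer: 41 41 41 38 38 53 53 53 53 52 52 52 40

Derivation:
step 1: append 9 -> window=[9] (not full yet)
step 2: append 40 -> window=[9, 40] (not full yet)
step 3: append 41 -> window=[9, 40, 41] (not full yet)
step 4: append 0 -> window=[9, 40, 41, 0] -> max=41
step 5: append 34 -> window=[40, 41, 0, 34] -> max=41
step 6: append 12 -> window=[41, 0, 34, 12] -> max=41
step 7: append 38 -> window=[0, 34, 12, 38] -> max=38
step 8: append 11 -> window=[34, 12, 38, 11] -> max=38
step 9: append 53 -> window=[12, 38, 11, 53] -> max=53
step 10: append 34 -> window=[38, 11, 53, 34] -> max=53
step 11: append 18 -> window=[11, 53, 34, 18] -> max=53
step 12: append 52 -> window=[53, 34, 18, 52] -> max=53
step 13: append 12 -> window=[34, 18, 52, 12] -> max=52
step 14: append 4 -> window=[18, 52, 12, 4] -> max=52
step 15: append 14 -> window=[52, 12, 4, 14] -> max=52
step 16: append 40 -> window=[12, 4, 14, 40] -> max=40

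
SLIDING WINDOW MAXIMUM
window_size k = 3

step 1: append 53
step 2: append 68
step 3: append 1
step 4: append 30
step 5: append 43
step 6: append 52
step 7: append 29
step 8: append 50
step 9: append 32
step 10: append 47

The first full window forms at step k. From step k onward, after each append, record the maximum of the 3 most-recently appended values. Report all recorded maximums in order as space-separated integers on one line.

step 1: append 53 -> window=[53] (not full yet)
step 2: append 68 -> window=[53, 68] (not full yet)
step 3: append 1 -> window=[53, 68, 1] -> max=68
step 4: append 30 -> window=[68, 1, 30] -> max=68
step 5: append 43 -> window=[1, 30, 43] -> max=43
step 6: append 52 -> window=[30, 43, 52] -> max=52
step 7: append 29 -> window=[43, 52, 29] -> max=52
step 8: append 50 -> window=[52, 29, 50] -> max=52
step 9: append 32 -> window=[29, 50, 32] -> max=50
step 10: append 47 -> window=[50, 32, 47] -> max=50

Answer: 68 68 43 52 52 52 50 50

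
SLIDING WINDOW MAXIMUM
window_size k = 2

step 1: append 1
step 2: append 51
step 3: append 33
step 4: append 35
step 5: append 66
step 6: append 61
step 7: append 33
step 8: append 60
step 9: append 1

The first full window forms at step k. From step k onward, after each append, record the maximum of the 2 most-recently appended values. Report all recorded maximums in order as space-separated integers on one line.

Answer: 51 51 35 66 66 61 60 60

Derivation:
step 1: append 1 -> window=[1] (not full yet)
step 2: append 51 -> window=[1, 51] -> max=51
step 3: append 33 -> window=[51, 33] -> max=51
step 4: append 35 -> window=[33, 35] -> max=35
step 5: append 66 -> window=[35, 66] -> max=66
step 6: append 61 -> window=[66, 61] -> max=66
step 7: append 33 -> window=[61, 33] -> max=61
step 8: append 60 -> window=[33, 60] -> max=60
step 9: append 1 -> window=[60, 1] -> max=60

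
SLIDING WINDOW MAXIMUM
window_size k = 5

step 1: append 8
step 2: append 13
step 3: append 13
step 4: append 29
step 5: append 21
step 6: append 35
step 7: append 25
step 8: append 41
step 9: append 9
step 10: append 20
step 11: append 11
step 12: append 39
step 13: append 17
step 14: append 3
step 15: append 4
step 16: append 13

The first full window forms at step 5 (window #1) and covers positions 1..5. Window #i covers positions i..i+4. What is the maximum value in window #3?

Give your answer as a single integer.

step 1: append 8 -> window=[8] (not full yet)
step 2: append 13 -> window=[8, 13] (not full yet)
step 3: append 13 -> window=[8, 13, 13] (not full yet)
step 4: append 29 -> window=[8, 13, 13, 29] (not full yet)
step 5: append 21 -> window=[8, 13, 13, 29, 21] -> max=29
step 6: append 35 -> window=[13, 13, 29, 21, 35] -> max=35
step 7: append 25 -> window=[13, 29, 21, 35, 25] -> max=35
Window #3 max = 35

Answer: 35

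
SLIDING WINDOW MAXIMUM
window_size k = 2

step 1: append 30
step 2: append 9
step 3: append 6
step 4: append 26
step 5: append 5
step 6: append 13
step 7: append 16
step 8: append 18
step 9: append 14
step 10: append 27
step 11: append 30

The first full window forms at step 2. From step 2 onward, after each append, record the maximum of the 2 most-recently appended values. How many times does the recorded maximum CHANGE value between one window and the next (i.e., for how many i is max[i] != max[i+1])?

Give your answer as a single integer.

Answer: 7

Derivation:
step 1: append 30 -> window=[30] (not full yet)
step 2: append 9 -> window=[30, 9] -> max=30
step 3: append 6 -> window=[9, 6] -> max=9
step 4: append 26 -> window=[6, 26] -> max=26
step 5: append 5 -> window=[26, 5] -> max=26
step 6: append 13 -> window=[5, 13] -> max=13
step 7: append 16 -> window=[13, 16] -> max=16
step 8: append 18 -> window=[16, 18] -> max=18
step 9: append 14 -> window=[18, 14] -> max=18
step 10: append 27 -> window=[14, 27] -> max=27
step 11: append 30 -> window=[27, 30] -> max=30
Recorded maximums: 30 9 26 26 13 16 18 18 27 30
Changes between consecutive maximums: 7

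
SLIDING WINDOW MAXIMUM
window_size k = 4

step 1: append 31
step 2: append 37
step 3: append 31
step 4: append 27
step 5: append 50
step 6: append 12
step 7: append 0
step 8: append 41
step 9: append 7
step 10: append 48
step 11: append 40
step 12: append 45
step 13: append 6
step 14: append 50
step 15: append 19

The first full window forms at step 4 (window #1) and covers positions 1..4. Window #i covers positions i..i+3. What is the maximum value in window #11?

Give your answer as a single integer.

step 1: append 31 -> window=[31] (not full yet)
step 2: append 37 -> window=[31, 37] (not full yet)
step 3: append 31 -> window=[31, 37, 31] (not full yet)
step 4: append 27 -> window=[31, 37, 31, 27] -> max=37
step 5: append 50 -> window=[37, 31, 27, 50] -> max=50
step 6: append 12 -> window=[31, 27, 50, 12] -> max=50
step 7: append 0 -> window=[27, 50, 12, 0] -> max=50
step 8: append 41 -> window=[50, 12, 0, 41] -> max=50
step 9: append 7 -> window=[12, 0, 41, 7] -> max=41
step 10: append 48 -> window=[0, 41, 7, 48] -> max=48
step 11: append 40 -> window=[41, 7, 48, 40] -> max=48
step 12: append 45 -> window=[7, 48, 40, 45] -> max=48
step 13: append 6 -> window=[48, 40, 45, 6] -> max=48
step 14: append 50 -> window=[40, 45, 6, 50] -> max=50
Window #11 max = 50

Answer: 50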